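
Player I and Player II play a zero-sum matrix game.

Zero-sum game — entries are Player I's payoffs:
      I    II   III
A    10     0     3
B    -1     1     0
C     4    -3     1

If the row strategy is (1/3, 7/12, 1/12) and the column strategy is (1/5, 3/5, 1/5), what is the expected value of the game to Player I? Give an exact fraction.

Against (1/5, 3/5, 1/5), each row's expected payoff is A: 13/5; B: 2/5; C: -4/5.
Taking the (1/3, 7/12, 1/12)-weighted average: (1/3)·(13/5) + (7/12)·(2/5) + (1/12)·(-4/5) = 31/30.

31/30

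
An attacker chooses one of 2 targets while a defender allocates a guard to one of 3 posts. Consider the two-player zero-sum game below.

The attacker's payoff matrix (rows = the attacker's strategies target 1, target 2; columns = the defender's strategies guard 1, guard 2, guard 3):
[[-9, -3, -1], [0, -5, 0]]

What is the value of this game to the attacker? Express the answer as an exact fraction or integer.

-45/11

Column guard 3 is strictly dominated by guard 2 for the defender (it gives the attacker more in every row).
The remaining 2×2 game on (target 1, target 2) × (guard 1, guard 2) has no saddle point. Let the attacker play target 1 with probability p; indifference gives −9p = −3p − 5(1−p), so p = 5/11.
Similarly the defender's optimal q on guard 1 is 2/11, and the value is -9·(2/11) + (-3)·(9/11) = -45/11.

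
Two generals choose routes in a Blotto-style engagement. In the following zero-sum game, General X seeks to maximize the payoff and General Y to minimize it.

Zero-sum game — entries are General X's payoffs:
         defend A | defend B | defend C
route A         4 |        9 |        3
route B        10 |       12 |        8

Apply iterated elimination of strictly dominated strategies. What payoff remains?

8

Column defend A is strictly dominated by defend C for General Y (3<4, 8<10); eliminate defend A.
Column defend B is strictly dominated by defend C for General Y (3<9, 8<12); eliminate defend B.
Row route A is strictly dominated by row route B (8>3); eliminate route A.
Only (route B, defend C) remains, with payoff 8.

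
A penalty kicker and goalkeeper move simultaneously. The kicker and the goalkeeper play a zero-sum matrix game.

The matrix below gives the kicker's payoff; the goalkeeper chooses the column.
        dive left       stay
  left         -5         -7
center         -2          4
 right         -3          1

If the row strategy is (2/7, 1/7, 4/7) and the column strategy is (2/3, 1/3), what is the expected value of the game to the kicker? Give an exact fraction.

Against (2/3, 1/3), each row's expected payoff is left: -17/3; center: 0; right: -5/3.
Taking the (2/7, 1/7, 4/7)-weighted average: (2/7)·(-17/3) + (1/7)·(0) + (4/7)·(-5/3) = -18/7.

-18/7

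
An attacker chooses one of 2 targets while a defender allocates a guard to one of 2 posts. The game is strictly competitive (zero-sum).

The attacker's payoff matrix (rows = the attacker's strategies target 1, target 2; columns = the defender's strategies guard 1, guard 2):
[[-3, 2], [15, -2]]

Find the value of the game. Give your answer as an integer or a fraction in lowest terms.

12/11

Row minima are -3 and -2, so the attacker's maximin is -2; column maxima are 15 and 2, so the defender's minimax is 2. These differ, so the equilibrium is in mixed strategies.
Let the attacker play target 1 with probability p. The defender is indifferent when −3p + 15(1−p) = 2p − 2(1−p), giving p = 17/22.
Let the defender play guard 1 with probability q. The attacker is indifferent when −3q + 2(1−q) = 15q − 2(1−q), giving q = 2/11.
The value is -3·(2/11) + (2)·(9/11) = 12/11.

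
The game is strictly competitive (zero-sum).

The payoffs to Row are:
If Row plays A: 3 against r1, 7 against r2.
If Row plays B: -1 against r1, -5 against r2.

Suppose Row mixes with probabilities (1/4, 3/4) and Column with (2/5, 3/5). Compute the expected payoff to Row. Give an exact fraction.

-6/5

Against (2/5, 3/5), each row's expected payoff is A: 27/5; B: -17/5.
Taking the (1/4, 3/4)-weighted average: (1/4)·(27/5) + (3/4)·(-17/5) = -6/5.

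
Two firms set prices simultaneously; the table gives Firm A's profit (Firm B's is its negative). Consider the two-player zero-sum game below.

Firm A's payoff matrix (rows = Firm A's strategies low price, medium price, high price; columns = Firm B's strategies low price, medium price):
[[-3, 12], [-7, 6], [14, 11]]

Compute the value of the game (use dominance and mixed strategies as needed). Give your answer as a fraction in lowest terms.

67/6

Row medium price is strictly dominated by row low price, so Firm A never plays it.
The remaining 2×2 game on (low price, high price) × (low price, medium price) has no saddle point. Let Firm A play low price with probability p; indifference gives −3p + 14(1−p) = 12p + 11(1−p), so p = 1/6.
Similarly Firm B's optimal q on low price is 1/18, and the value is -3·(1/18) + (12)·(17/18) = 67/6.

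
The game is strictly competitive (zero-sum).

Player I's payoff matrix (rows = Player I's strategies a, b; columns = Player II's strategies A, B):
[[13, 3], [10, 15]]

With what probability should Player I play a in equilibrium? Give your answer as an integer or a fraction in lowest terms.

Row minima are 3 and 10, so Player I's maximin is 10; column maxima are 13 and 15, so Player II's minimax is 13. These differ, so the equilibrium is in mixed strategies.
Let Player I play a with probability p. Player II is indifferent when 13p + 10(1−p) = 3p + 15(1−p), giving p = 1/3.

1/3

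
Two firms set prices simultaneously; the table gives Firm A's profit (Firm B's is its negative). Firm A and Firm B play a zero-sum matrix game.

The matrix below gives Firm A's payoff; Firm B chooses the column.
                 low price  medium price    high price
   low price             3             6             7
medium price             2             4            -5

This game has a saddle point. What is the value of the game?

Row minima: 3, -5 → Firm A's maximin is 3.
Column maxima: 3, 6, 7 → Firm B's minimax is 3.
They coincide at (low price, low price), so the value is 3.

3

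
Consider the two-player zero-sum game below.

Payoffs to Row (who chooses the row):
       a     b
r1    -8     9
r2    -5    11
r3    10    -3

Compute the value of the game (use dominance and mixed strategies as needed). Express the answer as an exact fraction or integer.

Row r1 is strictly dominated by row r2, so Row never plays it.
The remaining 2×2 game on (r2, r3) × (a, b) has no saddle point. Let Row play r2 with probability p; indifference gives −5p + 10(1−p) = 11p − 3(1−p), so p = 13/29.
Similarly Column's optimal q on a is 14/29, and the value is -5·(14/29) + (11)·(15/29) = 95/29.

95/29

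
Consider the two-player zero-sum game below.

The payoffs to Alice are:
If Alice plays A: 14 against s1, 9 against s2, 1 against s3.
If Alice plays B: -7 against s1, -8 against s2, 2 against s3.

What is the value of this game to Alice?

13/9

Column s1 is strictly dominated by s2 for Bob (it gives Alice more in every row).
The remaining 2×2 game on (A, B) × (s2, s3) has no saddle point. Let Alice play A with probability p; indifference gives 9p − 8(1−p) = p + 2(1−p), so p = 5/9.
Similarly Bob's optimal q on s2 is 1/18, and the value is 9·(1/18) + (1)·(17/18) = 13/9.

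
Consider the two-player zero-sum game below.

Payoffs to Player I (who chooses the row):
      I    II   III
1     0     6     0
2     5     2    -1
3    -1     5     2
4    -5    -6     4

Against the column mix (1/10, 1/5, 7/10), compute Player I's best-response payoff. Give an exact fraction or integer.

23/10

1: (0)·(1/10) + (6)·(1/5) + (0)·(7/10) = 6/5.
2: (5)·(1/10) + (2)·(1/5) + (-1)·(7/10) = 1/5.
3: (-1)·(1/10) + (5)·(1/5) + (2)·(7/10) = 23/10.
4: (-5)·(1/10) + (-6)·(1/5) + (4)·(7/10) = 11/10.
The best pure response is 3 with expected payoff 23/10.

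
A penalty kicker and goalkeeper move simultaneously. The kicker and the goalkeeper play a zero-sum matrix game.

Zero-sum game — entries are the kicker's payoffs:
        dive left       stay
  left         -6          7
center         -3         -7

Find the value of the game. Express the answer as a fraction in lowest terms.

-63/17

Row minima are -6 and -7, so the kicker's maximin is -6; column maxima are -3 and 7, so the goalkeeper's minimax is -3. These differ, so the equilibrium is in mixed strategies.
Let the kicker play left with probability p. The goalkeeper is indifferent when −6p − 3(1−p) = 7p − 7(1−p), giving p = 4/17.
Let the goalkeeper play dive left with probability q. The kicker is indifferent when −6q + 7(1−q) = −3q − 7(1−q), giving q = 14/17.
The value is -6·(14/17) + (7)·(3/17) = -63/17.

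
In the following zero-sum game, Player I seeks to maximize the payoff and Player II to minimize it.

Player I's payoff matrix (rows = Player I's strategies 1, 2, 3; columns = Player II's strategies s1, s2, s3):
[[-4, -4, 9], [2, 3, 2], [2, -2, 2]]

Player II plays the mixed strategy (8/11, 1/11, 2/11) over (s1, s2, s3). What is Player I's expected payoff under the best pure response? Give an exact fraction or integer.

1: (-4)·(8/11) + (-4)·(1/11) + (9)·(2/11) = -18/11.
2: (2)·(8/11) + (3)·(1/11) + (2)·(2/11) = 23/11.
3: (2)·(8/11) + (-2)·(1/11) + (2)·(2/11) = 18/11.
The best pure response is 2 with expected payoff 23/11.

23/11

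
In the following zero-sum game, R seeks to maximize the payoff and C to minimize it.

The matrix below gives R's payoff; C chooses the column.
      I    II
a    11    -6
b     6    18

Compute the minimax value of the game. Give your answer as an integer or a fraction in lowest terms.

234/29

Row minima are -6 and 6, so R's maximin is 6; column maxima are 11 and 18, so C's minimax is 11. These differ, so the equilibrium is in mixed strategies.
Let R play a with probability p. C is indifferent when 11p + 6(1−p) = −6p + 18(1−p), giving p = 12/29.
Let C play I with probability q. R is indifferent when 11q − 6(1−q) = 6q + 18(1−q), giving q = 24/29.
The value is 11·(24/29) + (-6)·(5/29) = 234/29.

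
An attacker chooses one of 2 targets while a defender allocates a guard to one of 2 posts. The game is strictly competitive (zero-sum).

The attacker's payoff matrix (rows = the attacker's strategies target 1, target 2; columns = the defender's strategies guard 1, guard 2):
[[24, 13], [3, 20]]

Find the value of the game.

Row minima are 13 and 3, so the attacker's maximin is 13; column maxima are 24 and 20, so the defender's minimax is 20. These differ, so the equilibrium is in mixed strategies.
Let the attacker play target 1 with probability p. The defender is indifferent when 24p + 3(1−p) = 13p + 20(1−p), giving p = 17/28.
Let the defender play guard 1 with probability q. The attacker is indifferent when 24q + 13(1−q) = 3q + 20(1−q), giving q = 1/4.
The value is 24·(1/4) + (13)·(3/4) = 63/4.

63/4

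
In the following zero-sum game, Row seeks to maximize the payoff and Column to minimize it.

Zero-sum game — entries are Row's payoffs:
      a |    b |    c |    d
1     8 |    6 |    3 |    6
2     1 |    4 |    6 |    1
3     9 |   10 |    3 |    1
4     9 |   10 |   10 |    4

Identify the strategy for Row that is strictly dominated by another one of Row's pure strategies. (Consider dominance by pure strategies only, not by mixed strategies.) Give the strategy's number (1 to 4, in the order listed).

2

Compare 2 with 4: 9 > 1, 10 > 4, 10 > 6, 4 > 1.
So 4 strictly dominates 2 for Row; 2 is strictly dominated.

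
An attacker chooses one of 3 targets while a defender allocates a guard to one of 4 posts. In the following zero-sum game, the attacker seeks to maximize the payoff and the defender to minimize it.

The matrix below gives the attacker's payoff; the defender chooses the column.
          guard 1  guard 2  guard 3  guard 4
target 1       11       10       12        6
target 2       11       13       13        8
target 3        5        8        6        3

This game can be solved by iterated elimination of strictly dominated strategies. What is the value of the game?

Column guard 2 is strictly dominated by guard 4 for the defender (6<10, 8<13, 3<8); eliminate guard 2.
Row target 3 is strictly dominated by row target 1 (11>5, 12>6, 6>3); eliminate target 3.
Column guard 3 is strictly dominated by guard 1 for the defender (11<12, 11<13); eliminate guard 3.
Column guard 1 is strictly dominated by guard 4 for the defender (6<11, 8<11); eliminate guard 1.
Row target 1 is strictly dominated by row target 2 (8>6); eliminate target 1.
Only (target 2, guard 4) remains, with payoff 8.

8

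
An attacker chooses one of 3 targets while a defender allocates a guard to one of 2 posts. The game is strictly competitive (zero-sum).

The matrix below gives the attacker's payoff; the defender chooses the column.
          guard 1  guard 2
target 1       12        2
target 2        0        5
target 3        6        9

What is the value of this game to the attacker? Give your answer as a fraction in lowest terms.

Row target 2 is strictly dominated by row target 3, so the attacker never plays it.
The remaining 2×2 game on (target 1, target 3) × (guard 1, guard 2) has no saddle point. Let the attacker play target 1 with probability p; indifference gives 12p + 6(1−p) = 2p + 9(1−p), so p = 3/13.
Similarly the defender's optimal q on guard 1 is 7/13, and the value is 12·(7/13) + (2)·(6/13) = 96/13.

96/13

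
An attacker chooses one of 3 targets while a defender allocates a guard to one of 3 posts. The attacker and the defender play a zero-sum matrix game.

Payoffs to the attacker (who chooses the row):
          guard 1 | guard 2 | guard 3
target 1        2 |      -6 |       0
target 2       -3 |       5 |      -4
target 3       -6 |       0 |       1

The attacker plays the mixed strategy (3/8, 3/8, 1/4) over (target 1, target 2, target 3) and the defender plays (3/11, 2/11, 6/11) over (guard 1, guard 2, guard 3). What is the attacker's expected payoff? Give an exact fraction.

-111/88

Against (3/11, 2/11, 6/11), each row's expected payoff is target 1: -6/11; target 2: -23/11; target 3: -12/11.
Taking the (3/8, 3/8, 1/4)-weighted average: (3/8)·(-6/11) + (3/8)·(-23/11) + (1/4)·(-12/11) = -111/88.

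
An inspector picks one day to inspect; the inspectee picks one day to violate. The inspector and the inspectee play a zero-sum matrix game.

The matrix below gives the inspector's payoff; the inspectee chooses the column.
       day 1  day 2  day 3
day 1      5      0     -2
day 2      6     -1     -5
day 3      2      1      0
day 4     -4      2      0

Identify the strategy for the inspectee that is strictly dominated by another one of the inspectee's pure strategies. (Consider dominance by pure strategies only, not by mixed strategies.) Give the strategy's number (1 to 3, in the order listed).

The inspectee prefers columns that give the inspector less. Compare day 2 with day 3: -2 < 0, -5 < -1, 0 < 1, 0 < 2.
So day 3 strictly dominates day 2 for the inspectee; day 2 is strictly dominated.

2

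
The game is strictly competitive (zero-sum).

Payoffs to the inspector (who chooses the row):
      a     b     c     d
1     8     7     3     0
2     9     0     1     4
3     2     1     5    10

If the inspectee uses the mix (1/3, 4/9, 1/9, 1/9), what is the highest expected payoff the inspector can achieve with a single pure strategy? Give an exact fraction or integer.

55/9

1: (8)·(1/3) + (7)·(4/9) + (3)·(1/9) + (0)·(1/9) = 55/9.
2: (9)·(1/3) + (0)·(4/9) + (1)·(1/9) + (4)·(1/9) = 32/9.
3: (2)·(1/3) + (1)·(4/9) + (5)·(1/9) + (10)·(1/9) = 25/9.
The best pure response is 1 with expected payoff 55/9.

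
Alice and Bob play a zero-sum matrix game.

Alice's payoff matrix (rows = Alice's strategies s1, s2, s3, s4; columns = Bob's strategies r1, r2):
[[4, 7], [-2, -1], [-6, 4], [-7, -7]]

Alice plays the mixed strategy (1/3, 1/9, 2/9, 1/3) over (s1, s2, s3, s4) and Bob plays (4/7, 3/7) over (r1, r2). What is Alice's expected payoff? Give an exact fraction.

-71/63

Against (4/7, 3/7), each row's expected payoff is s1: 37/7; s2: -11/7; s3: -12/7; s4: -7.
Taking the (1/3, 1/9, 2/9, 1/3)-weighted average: (1/3)·(37/7) + (1/9)·(-11/7) + (2/9)·(-12/7) + (1/3)·(-7) = -71/63.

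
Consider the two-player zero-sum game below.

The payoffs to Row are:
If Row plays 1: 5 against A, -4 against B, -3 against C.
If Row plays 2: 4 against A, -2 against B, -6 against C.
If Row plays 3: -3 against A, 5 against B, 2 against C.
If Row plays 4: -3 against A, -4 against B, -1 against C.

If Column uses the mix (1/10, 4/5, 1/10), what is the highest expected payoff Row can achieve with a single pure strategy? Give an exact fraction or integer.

1: (5)·(1/10) + (-4)·(4/5) + (-3)·(1/10) = -3.
2: (4)·(1/10) + (-2)·(4/5) + (-6)·(1/10) = -9/5.
3: (-3)·(1/10) + (5)·(4/5) + (2)·(1/10) = 39/10.
4: (-3)·(1/10) + (-4)·(4/5) + (-1)·(1/10) = -18/5.
The best pure response is 3 with expected payoff 39/10.

39/10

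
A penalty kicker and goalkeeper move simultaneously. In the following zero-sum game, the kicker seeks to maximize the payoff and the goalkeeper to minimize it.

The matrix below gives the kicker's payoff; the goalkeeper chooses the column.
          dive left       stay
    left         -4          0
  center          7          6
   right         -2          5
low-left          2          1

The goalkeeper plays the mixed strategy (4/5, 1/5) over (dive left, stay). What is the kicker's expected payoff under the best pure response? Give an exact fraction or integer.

34/5

left: (-4)·(4/5) + (0)·(1/5) = -16/5.
center: (7)·(4/5) + (6)·(1/5) = 34/5.
right: (-2)·(4/5) + (5)·(1/5) = -3/5.
low-left: (2)·(4/5) + (1)·(1/5) = 9/5.
The best pure response is center with expected payoff 34/5.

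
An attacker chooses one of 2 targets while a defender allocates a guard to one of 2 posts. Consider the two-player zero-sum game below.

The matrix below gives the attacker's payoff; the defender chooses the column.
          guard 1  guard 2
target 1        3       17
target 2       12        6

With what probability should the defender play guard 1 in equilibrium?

11/20

Row minima are 3 and 6, so the attacker's maximin is 6; column maxima are 12 and 17, so the defender's minimax is 12. These differ, so the equilibrium is in mixed strategies.
Let the defender play guard 1 with probability q. The attacker is indifferent when 3q + 17(1−q) = 12q + 6(1−q), giving q = 11/20.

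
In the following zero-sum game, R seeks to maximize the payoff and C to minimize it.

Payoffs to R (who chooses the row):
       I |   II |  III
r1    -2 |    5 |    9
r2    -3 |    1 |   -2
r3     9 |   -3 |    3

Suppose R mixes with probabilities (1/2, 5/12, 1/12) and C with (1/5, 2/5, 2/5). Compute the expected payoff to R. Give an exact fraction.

7/3

Against (1/5, 2/5, 2/5), each row's expected payoff is r1: 26/5; r2: -1; r3: 9/5.
Taking the (1/2, 5/12, 1/12)-weighted average: (1/2)·(26/5) + (5/12)·(-1) + (1/12)·(9/5) = 7/3.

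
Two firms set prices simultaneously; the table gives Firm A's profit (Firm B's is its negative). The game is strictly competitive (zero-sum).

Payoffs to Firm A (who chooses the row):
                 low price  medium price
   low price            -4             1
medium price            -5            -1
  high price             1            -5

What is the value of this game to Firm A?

-19/11

Row medium price is strictly dominated by row low price, so Firm A never plays it.
The remaining 2×2 game on (low price, high price) × (low price, medium price) has no saddle point. Let Firm A play low price with probability p; indifference gives −4p + (1−p) = p − 5(1−p), so p = 6/11.
Similarly Firm B's optimal q on low price is 6/11, and the value is -4·(6/11) + (1)·(5/11) = -19/11.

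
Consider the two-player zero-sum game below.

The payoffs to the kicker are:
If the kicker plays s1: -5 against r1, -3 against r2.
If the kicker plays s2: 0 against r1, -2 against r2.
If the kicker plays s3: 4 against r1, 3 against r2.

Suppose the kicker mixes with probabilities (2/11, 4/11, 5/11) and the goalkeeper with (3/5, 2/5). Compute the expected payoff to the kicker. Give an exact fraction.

32/55

Against (3/5, 2/5), each row's expected payoff is s1: -21/5; s2: -4/5; s3: 18/5.
Taking the (2/11, 4/11, 5/11)-weighted average: (2/11)·(-21/5) + (4/11)·(-4/5) + (5/11)·(18/5) = 32/55.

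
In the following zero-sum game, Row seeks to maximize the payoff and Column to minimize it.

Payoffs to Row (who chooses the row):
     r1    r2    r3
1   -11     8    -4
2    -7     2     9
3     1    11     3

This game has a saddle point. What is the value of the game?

1

Row minima: -11, -7, 1 → Row's maximin is 1.
Column maxima: 1, 11, 9 → Column's minimax is 1.
They coincide at (3, r1), so the value is 1.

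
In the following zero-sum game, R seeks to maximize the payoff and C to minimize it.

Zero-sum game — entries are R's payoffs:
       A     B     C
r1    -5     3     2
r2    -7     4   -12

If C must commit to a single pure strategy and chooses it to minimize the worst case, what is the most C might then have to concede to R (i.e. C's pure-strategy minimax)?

The worst case (largest entry) in each column is A: -5, B: 4, C: 2.
The best (smallest) of these is -5.

-5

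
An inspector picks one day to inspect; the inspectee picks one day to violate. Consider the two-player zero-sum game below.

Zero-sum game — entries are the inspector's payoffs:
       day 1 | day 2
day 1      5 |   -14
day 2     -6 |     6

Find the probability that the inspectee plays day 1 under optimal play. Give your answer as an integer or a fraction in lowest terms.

Row minima are -14 and -6, so the inspector's maximin is -6; column maxima are 5 and 6, so the inspectee's minimax is 5. These differ, so the equilibrium is in mixed strategies.
Let the inspectee play day 1 with probability q. The inspector is indifferent when 5q − 14(1−q) = −6q + 6(1−q), giving q = 20/31.

20/31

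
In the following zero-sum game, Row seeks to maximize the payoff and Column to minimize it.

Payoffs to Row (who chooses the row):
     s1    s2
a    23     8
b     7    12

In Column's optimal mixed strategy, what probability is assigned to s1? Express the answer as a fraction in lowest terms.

1/5

Row minima are 8 and 7, so Row's maximin is 8; column maxima are 23 and 12, so Column's minimax is 12. These differ, so the equilibrium is in mixed strategies.
Let Column play s1 with probability q. Row is indifferent when 23q + 8(1−q) = 7q + 12(1−q), giving q = 1/5.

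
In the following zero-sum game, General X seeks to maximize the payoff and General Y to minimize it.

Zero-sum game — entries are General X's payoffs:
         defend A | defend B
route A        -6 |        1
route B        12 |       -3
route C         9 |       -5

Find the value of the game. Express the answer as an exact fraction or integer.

-3/11

Row route C is strictly dominated by row route B, so General X never plays it.
The remaining 2×2 game on (route A, route B) × (defend A, defend B) has no saddle point. Let General X play route A with probability p; indifference gives −6p + 12(1−p) = p − 3(1−p), so p = 15/22.
Similarly General Y's optimal q on defend A is 2/11, and the value is -6·(2/11) + (1)·(9/11) = -3/11.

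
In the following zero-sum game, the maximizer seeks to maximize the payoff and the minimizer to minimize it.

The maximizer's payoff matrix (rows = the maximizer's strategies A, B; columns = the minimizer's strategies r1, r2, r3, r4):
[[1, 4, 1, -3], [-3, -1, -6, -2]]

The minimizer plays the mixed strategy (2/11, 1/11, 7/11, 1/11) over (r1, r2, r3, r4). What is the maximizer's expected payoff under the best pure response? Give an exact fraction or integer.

10/11

A: (1)·(2/11) + (4)·(1/11) + (1)·(7/11) + (-3)·(1/11) = 10/11.
B: (-3)·(2/11) + (-1)·(1/11) + (-6)·(7/11) + (-2)·(1/11) = -51/11.
The best pure response is A with expected payoff 10/11.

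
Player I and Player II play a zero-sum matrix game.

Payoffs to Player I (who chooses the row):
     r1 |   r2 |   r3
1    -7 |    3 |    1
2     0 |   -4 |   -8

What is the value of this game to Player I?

Column r2 is strictly dominated by r3 for Player II (it gives Player I more in every row).
The remaining 2×2 game on (1, 2) × (r1, r3) has no saddle point. Let Player I play 1 with probability p; indifference gives −7p = p − 8(1−p), so p = 1/2.
Similarly Player II's optimal q on r1 is 9/16, and the value is -7·(9/16) + (1)·(7/16) = -7/2.

-7/2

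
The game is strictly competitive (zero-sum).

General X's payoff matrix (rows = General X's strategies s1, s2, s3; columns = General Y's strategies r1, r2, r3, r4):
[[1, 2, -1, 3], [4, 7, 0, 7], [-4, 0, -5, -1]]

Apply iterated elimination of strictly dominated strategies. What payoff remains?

Column r1 is strictly dominated by r3 for General Y (-1<1, 0<4, -5<-4); eliminate r1.
Column r4 is strictly dominated by r3 for General Y (-1<3, 0<7, -5<-1); eliminate r4.
Row s1 is strictly dominated by row s2 (7>2, 0>-1); eliminate s1.
Row s3 is strictly dominated by row s2 (7>0, 0>-5); eliminate s3.
Column r2 is strictly dominated by r3 for General Y (0<7); eliminate r2.
Only (s2, r3) remains, with payoff 0.

0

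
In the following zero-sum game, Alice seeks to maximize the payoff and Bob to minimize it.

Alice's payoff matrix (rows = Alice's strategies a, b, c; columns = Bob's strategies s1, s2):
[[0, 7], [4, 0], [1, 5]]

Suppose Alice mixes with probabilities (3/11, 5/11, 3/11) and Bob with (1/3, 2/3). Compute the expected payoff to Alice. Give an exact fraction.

Against (1/3, 2/3), each row's expected payoff is a: 14/3; b: 4/3; c: 11/3.
Taking the (3/11, 5/11, 3/11)-weighted average: (3/11)·(14/3) + (5/11)·(4/3) + (3/11)·(11/3) = 95/33.

95/33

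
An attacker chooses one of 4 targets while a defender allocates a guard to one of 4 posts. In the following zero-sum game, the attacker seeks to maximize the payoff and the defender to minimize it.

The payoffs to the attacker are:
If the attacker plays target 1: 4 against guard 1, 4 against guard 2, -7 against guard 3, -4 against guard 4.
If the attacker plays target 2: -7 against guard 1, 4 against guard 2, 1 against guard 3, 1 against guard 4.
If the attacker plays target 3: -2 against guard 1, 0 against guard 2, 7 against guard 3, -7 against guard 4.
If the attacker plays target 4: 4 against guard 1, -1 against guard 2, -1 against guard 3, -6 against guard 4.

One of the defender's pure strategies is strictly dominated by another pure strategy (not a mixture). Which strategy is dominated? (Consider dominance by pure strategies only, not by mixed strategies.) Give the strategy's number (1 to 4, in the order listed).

The defender prefers columns that give the attacker less. Compare guard 2 with guard 4: -4 < 4, 1 < 4, -7 < 0, -6 < -1.
So guard 4 strictly dominates guard 2 for the defender; guard 2 is strictly dominated.

2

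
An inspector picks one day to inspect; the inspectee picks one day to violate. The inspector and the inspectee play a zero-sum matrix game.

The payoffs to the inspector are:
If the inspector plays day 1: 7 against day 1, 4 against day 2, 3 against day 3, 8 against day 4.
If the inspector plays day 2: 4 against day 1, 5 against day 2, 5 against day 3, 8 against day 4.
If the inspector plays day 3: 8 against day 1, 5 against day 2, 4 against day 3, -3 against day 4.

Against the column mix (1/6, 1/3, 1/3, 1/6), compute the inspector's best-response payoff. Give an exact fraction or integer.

16/3

day 1: (7)·(1/6) + (4)·(1/3) + (3)·(1/3) + (8)·(1/6) = 29/6.
day 2: (4)·(1/6) + (5)·(1/3) + (5)·(1/3) + (8)·(1/6) = 16/3.
day 3: (8)·(1/6) + (5)·(1/3) + (4)·(1/3) + (-3)·(1/6) = 23/6.
The best pure response is day 2 with expected payoff 16/3.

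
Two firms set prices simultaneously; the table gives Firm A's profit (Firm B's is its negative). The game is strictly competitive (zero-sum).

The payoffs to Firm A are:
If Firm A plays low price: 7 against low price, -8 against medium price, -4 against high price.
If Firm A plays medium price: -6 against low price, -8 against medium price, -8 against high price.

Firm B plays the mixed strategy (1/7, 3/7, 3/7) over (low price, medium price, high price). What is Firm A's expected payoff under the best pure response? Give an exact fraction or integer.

low price: (7)·(1/7) + (-8)·(3/7) + (-4)·(3/7) = -29/7.
medium price: (-6)·(1/7) + (-8)·(3/7) + (-8)·(3/7) = -54/7.
The best pure response is low price with expected payoff -29/7.

-29/7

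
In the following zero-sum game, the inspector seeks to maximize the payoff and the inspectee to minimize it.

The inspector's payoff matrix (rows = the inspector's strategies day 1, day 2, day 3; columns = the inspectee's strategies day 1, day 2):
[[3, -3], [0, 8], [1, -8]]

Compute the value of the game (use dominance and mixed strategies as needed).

12/7

Row day 3 is strictly dominated by row day 1, so the inspector never plays it.
The remaining 2×2 game on (day 1, day 2) × (day 1, day 2) has no saddle point. Let the inspector play day 1 with probability p; indifference gives 3p = −3p + 8(1−p), so p = 4/7.
Similarly the inspectee's optimal q on day 1 is 11/14, and the value is 3·(11/14) + (-3)·(3/14) = 12/7.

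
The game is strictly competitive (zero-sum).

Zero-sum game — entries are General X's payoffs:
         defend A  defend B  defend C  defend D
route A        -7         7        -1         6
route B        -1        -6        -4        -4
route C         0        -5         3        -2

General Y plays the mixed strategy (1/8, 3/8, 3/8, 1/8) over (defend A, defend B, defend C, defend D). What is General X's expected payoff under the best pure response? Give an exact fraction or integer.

route A: (-7)·(1/8) + (7)·(3/8) + (-1)·(3/8) + (6)·(1/8) = 17/8.
route B: (-1)·(1/8) + (-6)·(3/8) + (-4)·(3/8) + (-4)·(1/8) = -35/8.
route C: (0)·(1/8) + (-5)·(3/8) + (3)·(3/8) + (-2)·(1/8) = -1.
The best pure response is route A with expected payoff 17/8.

17/8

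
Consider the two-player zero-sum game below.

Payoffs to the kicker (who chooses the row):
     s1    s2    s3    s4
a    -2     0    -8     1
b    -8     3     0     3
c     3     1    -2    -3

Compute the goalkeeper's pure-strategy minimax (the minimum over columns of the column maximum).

0

The worst case (largest entry) in each column is s1: 3, s2: 3, s3: 0, s4: 3.
The best (smallest) of these is 0.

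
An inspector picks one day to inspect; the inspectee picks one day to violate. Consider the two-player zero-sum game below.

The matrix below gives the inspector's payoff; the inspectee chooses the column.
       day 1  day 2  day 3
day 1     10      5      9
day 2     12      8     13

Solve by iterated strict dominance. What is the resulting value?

Column day 1 is strictly dominated by day 2 for the inspectee (5<10, 8<12); eliminate day 1.
Row day 1 is strictly dominated by row day 2 (8>5, 13>9); eliminate day 1.
Column day 3 is strictly dominated by day 2 for the inspectee (8<13); eliminate day 3.
Only (day 2, day 2) remains, with payoff 8.

8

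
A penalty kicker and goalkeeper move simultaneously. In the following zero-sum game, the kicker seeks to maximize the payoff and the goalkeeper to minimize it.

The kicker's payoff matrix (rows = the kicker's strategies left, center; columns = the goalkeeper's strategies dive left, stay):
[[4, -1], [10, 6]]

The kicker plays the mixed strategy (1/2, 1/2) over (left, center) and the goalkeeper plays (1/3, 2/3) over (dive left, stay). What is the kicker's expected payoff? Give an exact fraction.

Against (1/3, 2/3), each row's expected payoff is left: 2/3; center: 22/3.
Taking the (1/2, 1/2)-weighted average: (1/2)·(2/3) + (1/2)·(22/3) = 4.

4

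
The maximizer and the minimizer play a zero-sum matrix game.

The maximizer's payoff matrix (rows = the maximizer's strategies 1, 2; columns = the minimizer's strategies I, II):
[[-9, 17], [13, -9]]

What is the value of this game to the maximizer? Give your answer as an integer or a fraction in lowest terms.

Row minima are -9 and -9, so the maximizer's maximin is -9; column maxima are 13 and 17, so the minimizer's minimax is 13. These differ, so the equilibrium is in mixed strategies.
Let the maximizer play 1 with probability p. The minimizer is indifferent when −9p + 13(1−p) = 17p − 9(1−p), giving p = 11/24.
Let the minimizer play I with probability q. The maximizer is indifferent when −9q + 17(1−q) = 13q − 9(1−q), giving q = 13/24.
The value is -9·(13/24) + (17)·(11/24) = 35/12.

35/12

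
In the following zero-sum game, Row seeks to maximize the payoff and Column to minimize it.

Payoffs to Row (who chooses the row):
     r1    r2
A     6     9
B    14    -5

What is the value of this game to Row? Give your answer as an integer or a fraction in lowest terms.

78/11

Row minima are 6 and -5, so Row's maximin is 6; column maxima are 14 and 9, so Column's minimax is 9. These differ, so the equilibrium is in mixed strategies.
Let Row play A with probability p. Column is indifferent when 6p + 14(1−p) = 9p − 5(1−p), giving p = 19/22.
Let Column play r1 with probability q. Row is indifferent when 6q + 9(1−q) = 14q − 5(1−q), giving q = 7/11.
The value is 6·(7/11) + (9)·(4/11) = 78/11.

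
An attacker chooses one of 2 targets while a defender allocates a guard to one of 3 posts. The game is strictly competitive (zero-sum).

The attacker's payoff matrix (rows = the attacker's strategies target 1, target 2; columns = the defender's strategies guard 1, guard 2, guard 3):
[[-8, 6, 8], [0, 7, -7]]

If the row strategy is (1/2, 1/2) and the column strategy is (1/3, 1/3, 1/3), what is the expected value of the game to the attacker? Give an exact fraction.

1

Against (1/3, 1/3, 1/3), each row's expected payoff is target 1: 2; target 2: 0.
Taking the (1/2, 1/2)-weighted average: (1/2)·(2) + (1/2)·(0) = 1.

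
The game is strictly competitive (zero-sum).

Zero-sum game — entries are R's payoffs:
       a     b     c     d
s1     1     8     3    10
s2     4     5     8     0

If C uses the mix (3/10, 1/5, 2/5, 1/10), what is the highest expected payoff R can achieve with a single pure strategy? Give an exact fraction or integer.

27/5

s1: (1)·(3/10) + (8)·(1/5) + (3)·(2/5) + (10)·(1/10) = 41/10.
s2: (4)·(3/10) + (5)·(1/5) + (8)·(2/5) + (0)·(1/10) = 27/5.
The best pure response is s2 with expected payoff 27/5.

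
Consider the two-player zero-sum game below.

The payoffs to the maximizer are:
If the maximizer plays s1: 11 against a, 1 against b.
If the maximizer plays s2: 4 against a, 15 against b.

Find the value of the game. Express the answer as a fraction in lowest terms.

Row minima are 1 and 4, so the maximizer's maximin is 4; column maxima are 11 and 15, so the minimizer's minimax is 11. These differ, so the equilibrium is in mixed strategies.
Let the maximizer play s1 with probability p. The minimizer is indifferent when 11p + 4(1−p) = p + 15(1−p), giving p = 11/21.
Let the minimizer play a with probability q. The maximizer is indifferent when 11q + (1−q) = 4q + 15(1−q), giving q = 2/3.
The value is 11·(2/3) + (1)·(1/3) = 23/3.

23/3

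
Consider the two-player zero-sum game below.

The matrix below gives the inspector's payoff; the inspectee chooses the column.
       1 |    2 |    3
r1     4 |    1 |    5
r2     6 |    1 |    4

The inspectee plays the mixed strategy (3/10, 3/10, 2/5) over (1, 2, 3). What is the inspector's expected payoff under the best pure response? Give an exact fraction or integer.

37/10

r1: (4)·(3/10) + (1)·(3/10) + (5)·(2/5) = 7/2.
r2: (6)·(3/10) + (1)·(3/10) + (4)·(2/5) = 37/10.
The best pure response is r2 with expected payoff 37/10.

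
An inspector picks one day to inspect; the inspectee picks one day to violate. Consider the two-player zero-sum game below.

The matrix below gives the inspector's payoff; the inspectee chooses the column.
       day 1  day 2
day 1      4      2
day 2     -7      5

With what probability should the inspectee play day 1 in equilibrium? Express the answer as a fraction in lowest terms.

3/14

Row minima are 2 and -7, so the inspector's maximin is 2; column maxima are 4 and 5, so the inspectee's minimax is 4. These differ, so the equilibrium is in mixed strategies.
Let the inspectee play day 1 with probability q. The inspector is indifferent when 4q + 2(1−q) = −7q + 5(1−q), giving q = 3/14.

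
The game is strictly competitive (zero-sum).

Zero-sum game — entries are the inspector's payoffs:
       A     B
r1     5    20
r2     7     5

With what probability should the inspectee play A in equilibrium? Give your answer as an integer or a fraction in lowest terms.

Row minima are 5 and 5, so the inspector's maximin is 5; column maxima are 7 and 20, so the inspectee's minimax is 7. These differ, so the equilibrium is in mixed strategies.
Let the inspectee play A with probability q. The inspector is indifferent when 5q + 20(1−q) = 7q + 5(1−q), giving q = 15/17.

15/17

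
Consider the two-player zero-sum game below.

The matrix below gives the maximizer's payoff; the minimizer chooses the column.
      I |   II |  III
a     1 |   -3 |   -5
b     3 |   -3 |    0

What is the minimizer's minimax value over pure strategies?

-3

The worst case (largest entry) in each column is I: 3, II: -3, III: 0.
The best (smallest) of these is -3.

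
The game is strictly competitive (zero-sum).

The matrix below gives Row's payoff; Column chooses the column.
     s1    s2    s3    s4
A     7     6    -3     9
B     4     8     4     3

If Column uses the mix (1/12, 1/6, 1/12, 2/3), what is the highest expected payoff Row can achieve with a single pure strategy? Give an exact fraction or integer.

22/3

A: (7)·(1/12) + (6)·(1/6) + (-3)·(1/12) + (9)·(2/3) = 22/3.
B: (4)·(1/12) + (8)·(1/6) + (4)·(1/12) + (3)·(2/3) = 4.
The best pure response is A with expected payoff 22/3.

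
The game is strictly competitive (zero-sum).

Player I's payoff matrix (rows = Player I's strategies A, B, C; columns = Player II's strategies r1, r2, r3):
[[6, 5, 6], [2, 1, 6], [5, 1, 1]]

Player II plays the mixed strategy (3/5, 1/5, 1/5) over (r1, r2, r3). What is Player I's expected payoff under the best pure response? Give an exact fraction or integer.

29/5

A: (6)·(3/5) + (5)·(1/5) + (6)·(1/5) = 29/5.
B: (2)·(3/5) + (1)·(1/5) + (6)·(1/5) = 13/5.
C: (5)·(3/5) + (1)·(1/5) + (1)·(1/5) = 17/5.
The best pure response is A with expected payoff 29/5.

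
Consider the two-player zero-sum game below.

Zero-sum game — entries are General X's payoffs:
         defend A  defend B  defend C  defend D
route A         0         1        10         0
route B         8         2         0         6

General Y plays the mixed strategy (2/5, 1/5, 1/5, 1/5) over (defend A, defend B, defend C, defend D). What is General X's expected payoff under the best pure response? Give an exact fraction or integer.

24/5

route A: (0)·(2/5) + (1)·(1/5) + (10)·(1/5) + (0)·(1/5) = 11/5.
route B: (8)·(2/5) + (2)·(1/5) + (0)·(1/5) + (6)·(1/5) = 24/5.
The best pure response is route B with expected payoff 24/5.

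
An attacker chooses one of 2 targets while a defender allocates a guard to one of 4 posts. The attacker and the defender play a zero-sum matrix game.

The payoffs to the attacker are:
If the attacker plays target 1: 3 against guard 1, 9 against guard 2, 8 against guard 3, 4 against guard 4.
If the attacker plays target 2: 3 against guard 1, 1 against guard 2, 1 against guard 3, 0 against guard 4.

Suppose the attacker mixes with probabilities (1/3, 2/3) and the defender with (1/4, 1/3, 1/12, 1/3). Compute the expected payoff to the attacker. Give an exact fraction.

97/36

Against (1/4, 1/3, 1/12, 1/3), each row's expected payoff is target 1: 23/4; target 2: 7/6.
Taking the (1/3, 2/3)-weighted average: (1/3)·(23/4) + (2/3)·(7/6) = 97/36.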